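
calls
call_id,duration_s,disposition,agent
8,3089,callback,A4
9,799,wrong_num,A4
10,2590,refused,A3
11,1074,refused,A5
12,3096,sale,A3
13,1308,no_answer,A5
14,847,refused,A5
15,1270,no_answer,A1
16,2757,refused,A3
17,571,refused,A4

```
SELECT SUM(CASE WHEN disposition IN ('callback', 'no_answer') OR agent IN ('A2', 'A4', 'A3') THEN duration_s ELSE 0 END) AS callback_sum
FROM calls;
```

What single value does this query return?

call_id=8: ✓ → 3089
call_id=9: ✓ → 799
call_id=10: ✓ → 2590
call_id=11: ✗
call_id=12: ✓ → 3096
call_id=13: ✓ → 1308
call_id=14: ✗
call_id=15: ✓ → 1270
call_id=16: ✓ → 2757
call_id=17: ✓ → 571
callback_sum = 3089 + 799 + 2590 + 3096 + 1308 + 1270 + 2757 + 571 = 15480

15480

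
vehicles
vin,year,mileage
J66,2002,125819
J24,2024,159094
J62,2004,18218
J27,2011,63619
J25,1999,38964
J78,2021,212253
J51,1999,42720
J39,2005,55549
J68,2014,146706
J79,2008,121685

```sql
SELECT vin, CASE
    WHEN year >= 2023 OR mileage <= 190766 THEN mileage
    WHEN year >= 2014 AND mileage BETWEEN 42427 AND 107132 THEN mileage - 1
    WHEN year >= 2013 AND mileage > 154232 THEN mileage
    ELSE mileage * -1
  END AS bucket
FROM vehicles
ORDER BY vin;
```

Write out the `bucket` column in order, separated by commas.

vin=J24: year >= 2023 OR mileage <= 190766 → 159094
vin=J25: year >= 2023 OR mileage <= 190766 → 38964
vin=J27: year >= 2023 OR mileage <= 190766 → 63619
vin=J39: year >= 2023 OR mileage <= 190766 → 55549
vin=J51: year >= 2023 OR mileage <= 190766 → 42720
vin=J62: year >= 2023 OR mileage <= 190766 → 18218
vin=J66: year >= 2023 OR mileage <= 190766 → 125819
vin=J68: year >= 2023 OR mileage <= 190766 → 146706
vin=J78: year >= 2013 AND mileage > 154232 → 212253
vin=J79: year >= 2023 OR mileage <= 190766 → 121685

159094, 38964, 63619, 55549, 42720, 18218, 125819, 146706, 212253, 121685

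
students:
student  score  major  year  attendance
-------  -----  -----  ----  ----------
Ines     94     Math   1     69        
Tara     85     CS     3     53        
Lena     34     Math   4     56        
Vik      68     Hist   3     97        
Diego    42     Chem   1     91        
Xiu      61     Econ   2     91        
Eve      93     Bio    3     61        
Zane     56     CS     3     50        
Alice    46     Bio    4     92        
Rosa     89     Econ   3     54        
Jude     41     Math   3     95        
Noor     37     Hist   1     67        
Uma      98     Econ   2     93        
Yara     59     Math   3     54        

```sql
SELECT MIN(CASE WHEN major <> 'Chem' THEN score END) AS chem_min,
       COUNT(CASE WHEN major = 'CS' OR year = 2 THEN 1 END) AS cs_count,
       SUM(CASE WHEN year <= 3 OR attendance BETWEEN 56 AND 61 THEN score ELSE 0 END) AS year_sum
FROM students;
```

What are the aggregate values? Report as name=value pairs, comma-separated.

[chem_min: major <> 'Chem']
student=Ines: ✓ → 94
student=Tara: ✓ → 85
student=Lena: ✓ → 34
student=Vik: ✓ → 68
student=Diego: ✗
student=Xiu: ✓ → 61
student=Eve: ✓ → 93
student=Zane: ✓ → 56
student=Alice: ✓ → 46
student=Rosa: ✓ → 89
student=Jude: ✓ → 41
student=Noor: ✓ → 37
student=Uma: ✓ → 98
student=Yara: ✓ → 59
chem_min = MIN(94, 85, 34, 68, 61, 93, 56, 46, 89, 41, 37, 98, 59) = 34
—
[cs_count: major = 'CS' OR year = 2]
student=Ines: ✗
student=Tara: ✓ → 1
student=Lena: ✗
student=Vik: ✗
student=Diego: ✗
student=Xiu: ✓ → 1
student=Eve: ✗
student=Zane: ✓ → 1
student=Alice: ✗
student=Rosa: ✗
student=Jude: ✗
student=Noor: ✗
student=Uma: ✓ → 1
student=Yara: ✗
cs_count = COUNT(1, 1, 1, 1) = 4
—
[year_sum: year <= 3 OR attendance BETWEEN 56 AND 61]
student=Ines: ✓ → 94
student=Tara: ✓ → 85
student=Lena: ✓ → 34
student=Vik: ✓ → 68
student=Diego: ✓ → 42
student=Xiu: ✓ → 61
student=Eve: ✓ → 93
student=Zane: ✓ → 56
student=Alice: ✗
student=Rosa: ✓ → 89
student=Jude: ✓ → 41
student=Noor: ✓ → 37
student=Uma: ✓ → 98
student=Yara: ✓ → 59
year_sum = 94 + 85 + 34 + 68 + 42 + 61 + 93 + 56 + 89 + 41 + 37 + 98 + 59 = 857

chem_min=34, cs_count=4, year_sum=857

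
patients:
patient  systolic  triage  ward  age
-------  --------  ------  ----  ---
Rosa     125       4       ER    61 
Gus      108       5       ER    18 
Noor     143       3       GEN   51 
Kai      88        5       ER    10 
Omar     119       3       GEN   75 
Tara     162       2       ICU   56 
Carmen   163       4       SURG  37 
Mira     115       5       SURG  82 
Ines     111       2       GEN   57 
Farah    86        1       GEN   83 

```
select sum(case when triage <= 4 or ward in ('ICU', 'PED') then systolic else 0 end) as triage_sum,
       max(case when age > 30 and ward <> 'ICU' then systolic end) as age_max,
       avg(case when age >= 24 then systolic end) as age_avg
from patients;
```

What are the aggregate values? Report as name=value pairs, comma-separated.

triage_sum=909, age_max=163, age_avg=128

[triage_sum: triage <= 4 or ward in ('ICU', 'PED')]
patient=Rosa: ✓ → 125
patient=Gus: ✗
patient=Noor: ✓ → 143
patient=Kai: ✗
patient=Omar: ✓ → 119
patient=Tara: ✓ → 162
patient=Carmen: ✓ → 163
patient=Mira: ✗
patient=Ines: ✓ → 111
patient=Farah: ✓ → 86
triage_sum = 125 + 143 + 119 + 162 + 163 + 111 + 86 = 909
—
[age_max: age > 30 and ward <> 'ICU']
patient=Rosa: ✓ → 125
patient=Gus: ✗
patient=Noor: ✓ → 143
patient=Kai: ✗
patient=Omar: ✓ → 119
patient=Tara: ✗
patient=Carmen: ✓ → 163
patient=Mira: ✓ → 115
patient=Ines: ✓ → 111
patient=Farah: ✓ → 86
age_max = MAX(125, 143, 119, 163, 115, 111, 86) = 163
—
[age_avg: age >= 24]
patient=Rosa: ✓ → 125
patient=Gus: ✗
patient=Noor: ✓ → 143
patient=Kai: ✗
patient=Omar: ✓ → 119
patient=Tara: ✓ → 162
patient=Carmen: ✓ → 163
patient=Mira: ✓ → 115
patient=Ines: ✓ → 111
patient=Farah: ✓ → 86
age_avg = (125 + 143 + 119 + 162 + 163 + 115 + 111 + 86) / 8 = 128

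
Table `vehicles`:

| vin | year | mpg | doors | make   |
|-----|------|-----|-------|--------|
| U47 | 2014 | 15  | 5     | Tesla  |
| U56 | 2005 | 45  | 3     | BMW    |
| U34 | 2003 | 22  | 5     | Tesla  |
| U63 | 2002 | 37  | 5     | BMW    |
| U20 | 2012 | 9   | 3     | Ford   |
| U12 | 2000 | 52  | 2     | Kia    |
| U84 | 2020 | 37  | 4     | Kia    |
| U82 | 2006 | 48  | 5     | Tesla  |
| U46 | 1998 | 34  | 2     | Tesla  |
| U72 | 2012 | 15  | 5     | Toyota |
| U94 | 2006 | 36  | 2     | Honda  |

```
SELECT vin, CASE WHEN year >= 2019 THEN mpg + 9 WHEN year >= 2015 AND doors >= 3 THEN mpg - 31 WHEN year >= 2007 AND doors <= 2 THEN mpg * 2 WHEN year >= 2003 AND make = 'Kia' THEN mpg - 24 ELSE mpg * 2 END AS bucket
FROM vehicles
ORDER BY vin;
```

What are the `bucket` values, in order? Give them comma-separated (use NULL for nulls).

vin=U12: ELSE → 104
vin=U20: ELSE → 18
vin=U34: ELSE → 44
vin=U46: ELSE → 68
vin=U47: ELSE → 30
vin=U56: ELSE → 90
vin=U63: ELSE → 74
vin=U72: ELSE → 30
vin=U82: ELSE → 96
vin=U84: year >= 2019 → 46
vin=U94: ELSE → 72

104, 18, 44, 68, 30, 90, 74, 30, 96, 46, 72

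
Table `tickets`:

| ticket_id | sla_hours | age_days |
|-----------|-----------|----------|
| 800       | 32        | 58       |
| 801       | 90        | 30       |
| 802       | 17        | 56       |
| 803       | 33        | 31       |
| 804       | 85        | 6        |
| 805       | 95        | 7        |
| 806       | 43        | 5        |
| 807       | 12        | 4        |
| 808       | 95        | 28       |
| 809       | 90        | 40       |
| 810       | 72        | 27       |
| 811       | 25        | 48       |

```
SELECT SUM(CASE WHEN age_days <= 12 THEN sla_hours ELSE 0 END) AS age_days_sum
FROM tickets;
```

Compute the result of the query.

ticket_id=800: ✗
ticket_id=801: ✗
ticket_id=802: ✗
ticket_id=803: ✗
ticket_id=804: ✓ → 85
ticket_id=805: ✓ → 95
ticket_id=806: ✓ → 43
ticket_id=807: ✓ → 12
ticket_id=808: ✗
ticket_id=809: ✗
ticket_id=810: ✗
ticket_id=811: ✗
age_days_sum = 85 + 95 + 43 + 12 = 235

235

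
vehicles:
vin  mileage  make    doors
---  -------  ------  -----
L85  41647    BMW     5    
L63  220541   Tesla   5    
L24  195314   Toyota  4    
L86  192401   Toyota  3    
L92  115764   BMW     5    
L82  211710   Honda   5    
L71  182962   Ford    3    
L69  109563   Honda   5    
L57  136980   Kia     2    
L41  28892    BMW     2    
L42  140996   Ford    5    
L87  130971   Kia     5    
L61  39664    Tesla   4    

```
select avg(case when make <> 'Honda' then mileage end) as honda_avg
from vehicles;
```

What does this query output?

vin=L85: ✓ → 41647
vin=L63: ✓ → 220541
vin=L24: ✓ → 195314
vin=L86: ✓ → 192401
vin=L92: ✓ → 115764
vin=L82: ✗
vin=L71: ✓ → 182962
vin=L69: ✗
vin=L57: ✓ → 136980
vin=L41: ✓ → 28892
vin=L42: ✓ → 140996
vin=L87: ✓ → 130971
vin=L61: ✓ → 39664
honda_avg = (41647 + 220541 + 195314 + 192401 + 115764 + 182962 + 136980 + 28892 + 140996 + 130971 + 39664) / 11 = 129648.3636363636

129648.3636363636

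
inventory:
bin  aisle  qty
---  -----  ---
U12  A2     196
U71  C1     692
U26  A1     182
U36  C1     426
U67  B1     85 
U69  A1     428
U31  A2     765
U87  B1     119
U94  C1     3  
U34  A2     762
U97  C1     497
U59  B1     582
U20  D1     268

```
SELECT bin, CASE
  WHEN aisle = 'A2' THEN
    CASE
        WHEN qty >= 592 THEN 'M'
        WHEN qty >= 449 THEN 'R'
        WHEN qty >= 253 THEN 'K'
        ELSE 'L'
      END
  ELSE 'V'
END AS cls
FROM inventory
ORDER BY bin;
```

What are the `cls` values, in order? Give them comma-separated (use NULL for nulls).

bin=U12: aisle='A2' → inner[ELSE] → L
bin=U20: aisle='D1' → outer ELSE → V
bin=U26: aisle='A1' → outer ELSE → V
bin=U31: aisle='A2' → inner[qty >= 592] → M
bin=U34: aisle='A2' → inner[qty >= 592] → M
bin=U36: aisle='C1' → outer ELSE → V
bin=U59: aisle='B1' → outer ELSE → V
bin=U67: aisle='B1' → outer ELSE → V
bin=U69: aisle='A1' → outer ELSE → V
bin=U71: aisle='C1' → outer ELSE → V
bin=U87: aisle='B1' → outer ELSE → V
bin=U94: aisle='C1' → outer ELSE → V
bin=U97: aisle='C1' → outer ELSE → V

L, V, V, M, M, V, V, V, V, V, V, V, V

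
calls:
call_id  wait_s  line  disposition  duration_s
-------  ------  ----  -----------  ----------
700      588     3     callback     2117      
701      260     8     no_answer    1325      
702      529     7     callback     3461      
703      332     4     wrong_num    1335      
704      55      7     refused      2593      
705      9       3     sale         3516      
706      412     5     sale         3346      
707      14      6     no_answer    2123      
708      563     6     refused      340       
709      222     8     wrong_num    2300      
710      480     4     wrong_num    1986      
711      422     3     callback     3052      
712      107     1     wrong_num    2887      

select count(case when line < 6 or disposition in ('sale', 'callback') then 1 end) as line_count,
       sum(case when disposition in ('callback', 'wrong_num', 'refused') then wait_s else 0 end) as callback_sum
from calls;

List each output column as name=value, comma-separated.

line_count=8, callback_sum=3298

[line_count: line < 6 or disposition in ('sale', 'callback')]
call_id=700: ✓ → 1
call_id=701: ✗
call_id=702: ✓ → 1
call_id=703: ✓ → 1
call_id=704: ✗
call_id=705: ✓ → 1
call_id=706: ✓ → 1
call_id=707: ✗
call_id=708: ✗
call_id=709: ✗
call_id=710: ✓ → 1
call_id=711: ✓ → 1
call_id=712: ✓ → 1
line_count = COUNT(1, 1, 1, 1, 1, 1, 1, 1) = 8
—
[callback_sum: disposition in ('callback', 'wrong_num', 'refused')]
call_id=700: ✓ → 588
call_id=701: ✗
call_id=702: ✓ → 529
call_id=703: ✓ → 332
call_id=704: ✓ → 55
call_id=705: ✗
call_id=706: ✗
call_id=707: ✗
call_id=708: ✓ → 563
call_id=709: ✓ → 222
call_id=710: ✓ → 480
call_id=711: ✓ → 422
call_id=712: ✓ → 107
callback_sum = 588 + 529 + 332 + 55 + 563 + 222 + 480 + 422 + 107 = 3298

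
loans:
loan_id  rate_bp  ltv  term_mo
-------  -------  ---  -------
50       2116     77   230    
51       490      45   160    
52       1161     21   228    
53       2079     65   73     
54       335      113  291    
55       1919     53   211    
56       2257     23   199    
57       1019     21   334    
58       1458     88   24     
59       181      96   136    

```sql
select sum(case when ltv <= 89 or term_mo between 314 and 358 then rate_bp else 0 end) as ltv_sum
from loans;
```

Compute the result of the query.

12499

loan_id=50: ✓ → 2116
loan_id=51: ✓ → 490
loan_id=52: ✓ → 1161
loan_id=53: ✓ → 2079
loan_id=54: ✗
loan_id=55: ✓ → 1919
loan_id=56: ✓ → 2257
loan_id=57: ✓ → 1019
loan_id=58: ✓ → 1458
loan_id=59: ✗
ltv_sum = 2116 + 490 + 1161 + 2079 + 1919 + 2257 + 1019 + 1458 = 12499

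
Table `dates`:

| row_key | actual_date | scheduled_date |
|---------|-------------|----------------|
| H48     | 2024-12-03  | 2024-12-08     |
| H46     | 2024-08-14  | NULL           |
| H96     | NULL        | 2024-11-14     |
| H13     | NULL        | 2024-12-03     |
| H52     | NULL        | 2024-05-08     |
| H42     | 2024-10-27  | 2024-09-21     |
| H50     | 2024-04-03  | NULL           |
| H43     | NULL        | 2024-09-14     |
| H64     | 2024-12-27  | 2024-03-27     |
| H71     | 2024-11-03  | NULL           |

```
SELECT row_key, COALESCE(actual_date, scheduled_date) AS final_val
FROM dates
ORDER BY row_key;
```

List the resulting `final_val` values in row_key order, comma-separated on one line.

row_key=H13: actual_date=NULL, scheduled_date=2024-12-03 → 2024-12-03
row_key=H42: actual_date=2024-10-27 → 2024-10-27
row_key=H43: actual_date=NULL, scheduled_date=2024-09-14 → 2024-09-14
row_key=H46: actual_date=2024-08-14 → 2024-08-14
row_key=H48: actual_date=2024-12-03 → 2024-12-03
row_key=H50: actual_date=2024-04-03 → 2024-04-03
row_key=H52: actual_date=NULL, scheduled_date=2024-05-08 → 2024-05-08
row_key=H64: actual_date=2024-12-27 → 2024-12-27
row_key=H71: actual_date=2024-11-03 → 2024-11-03
row_key=H96: actual_date=NULL, scheduled_date=2024-11-14 → 2024-11-14

2024-12-03, 2024-10-27, 2024-09-14, 2024-08-14, 2024-12-03, 2024-04-03, 2024-05-08, 2024-12-27, 2024-11-03, 2024-11-14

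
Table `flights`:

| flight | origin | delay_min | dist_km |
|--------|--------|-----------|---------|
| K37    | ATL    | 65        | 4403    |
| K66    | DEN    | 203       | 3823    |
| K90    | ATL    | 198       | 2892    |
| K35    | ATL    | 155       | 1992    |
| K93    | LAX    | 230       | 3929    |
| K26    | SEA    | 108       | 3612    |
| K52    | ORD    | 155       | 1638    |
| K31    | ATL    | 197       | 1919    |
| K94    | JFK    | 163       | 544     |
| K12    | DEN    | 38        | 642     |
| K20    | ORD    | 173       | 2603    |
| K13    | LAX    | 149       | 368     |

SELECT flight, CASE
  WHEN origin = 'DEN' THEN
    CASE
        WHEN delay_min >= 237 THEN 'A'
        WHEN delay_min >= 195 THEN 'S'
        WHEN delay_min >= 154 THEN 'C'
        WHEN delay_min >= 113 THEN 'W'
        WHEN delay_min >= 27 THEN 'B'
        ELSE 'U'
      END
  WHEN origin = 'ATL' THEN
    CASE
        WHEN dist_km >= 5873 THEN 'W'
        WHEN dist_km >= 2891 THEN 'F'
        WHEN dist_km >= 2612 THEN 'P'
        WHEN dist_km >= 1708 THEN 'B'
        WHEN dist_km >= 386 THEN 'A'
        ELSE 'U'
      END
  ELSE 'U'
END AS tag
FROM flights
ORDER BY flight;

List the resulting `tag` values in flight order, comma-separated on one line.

B, U, U, U, B, B, F, U, S, F, U, U

flight=K12: origin='DEN' → inner[delay_min >= 27] → B
flight=K13: origin='LAX' → outer ELSE → U
flight=K20: origin='ORD' → outer ELSE → U
flight=K26: origin='SEA' → outer ELSE → U
flight=K31: origin='ATL' → inner[dist_km >= 1708] → B
flight=K35: origin='ATL' → inner[dist_km >= 1708] → B
flight=K37: origin='ATL' → inner[dist_km >= 2891] → F
flight=K52: origin='ORD' → outer ELSE → U
flight=K66: origin='DEN' → inner[delay_min >= 195] → S
flight=K90: origin='ATL' → inner[dist_km >= 2891] → F
flight=K93: origin='LAX' → outer ELSE → U
flight=K94: origin='JFK' → outer ELSE → U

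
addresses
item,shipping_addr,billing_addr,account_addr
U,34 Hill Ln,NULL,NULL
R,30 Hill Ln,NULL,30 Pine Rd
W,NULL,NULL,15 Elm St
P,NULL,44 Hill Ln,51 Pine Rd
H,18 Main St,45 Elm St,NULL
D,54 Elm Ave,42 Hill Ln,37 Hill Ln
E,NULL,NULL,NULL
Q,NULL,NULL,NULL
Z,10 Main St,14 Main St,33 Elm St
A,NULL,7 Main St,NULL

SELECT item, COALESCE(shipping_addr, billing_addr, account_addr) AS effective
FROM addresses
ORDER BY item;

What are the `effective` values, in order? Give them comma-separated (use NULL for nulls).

7 Main St, 54 Elm Ave, NULL, 18 Main St, 44 Hill Ln, NULL, 30 Hill Ln, 34 Hill Ln, 15 Elm St, 10 Main St

item=A: shipping_addr=NULL, billing_addr=7 Main St → 7 Main St
item=D: shipping_addr=54 Elm Ave → 54 Elm Ave
item=E: shipping_addr=NULL, billing_addr=NULL, account_addr=NULL (all NULL) → NULL
item=H: shipping_addr=18 Main St → 18 Main St
item=P: shipping_addr=NULL, billing_addr=44 Hill Ln → 44 Hill Ln
item=Q: shipping_addr=NULL, billing_addr=NULL, account_addr=NULL (all NULL) → NULL
item=R: shipping_addr=30 Hill Ln → 30 Hill Ln
item=U: shipping_addr=34 Hill Ln → 34 Hill Ln
item=W: shipping_addr=NULL, billing_addr=NULL, account_addr=15 Elm St → 15 Elm St
item=Z: shipping_addr=10 Main St → 10 Main St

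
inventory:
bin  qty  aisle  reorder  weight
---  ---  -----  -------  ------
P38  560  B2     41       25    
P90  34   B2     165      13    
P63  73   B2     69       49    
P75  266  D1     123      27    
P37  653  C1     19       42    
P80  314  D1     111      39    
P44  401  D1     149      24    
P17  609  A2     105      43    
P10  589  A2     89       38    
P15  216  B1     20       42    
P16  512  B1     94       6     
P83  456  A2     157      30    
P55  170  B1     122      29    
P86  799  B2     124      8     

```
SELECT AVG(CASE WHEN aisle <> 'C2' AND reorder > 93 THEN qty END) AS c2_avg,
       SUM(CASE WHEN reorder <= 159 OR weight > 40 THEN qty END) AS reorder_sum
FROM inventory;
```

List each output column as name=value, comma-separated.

[c2_avg: aisle <> 'C2' AND reorder > 93]
bin=P38: ✗
bin=P90: ✓ → 34
bin=P63: ✗
bin=P75: ✓ → 266
bin=P37: ✗
bin=P80: ✓ → 314
bin=P44: ✓ → 401
bin=P17: ✓ → 609
bin=P10: ✗
bin=P15: ✗
bin=P16: ✓ → 512
bin=P83: ✓ → 456
bin=P55: ✓ → 170
bin=P86: ✓ → 799
c2_avg = (34 + 266 + 314 + 401 + 609 + 512 + 456 + 170 + 799) / 9 = 395.6666666667
—
[reorder_sum: reorder <= 159 OR weight > 40]
bin=P38: ✓ → 560
bin=P90: ✗
bin=P63: ✓ → 73
bin=P75: ✓ → 266
bin=P37: ✓ → 653
bin=P80: ✓ → 314
bin=P44: ✓ → 401
bin=P17: ✓ → 609
bin=P10: ✓ → 589
bin=P15: ✓ → 216
bin=P16: ✓ → 512
bin=P83: ✓ → 456
bin=P55: ✓ → 170
bin=P86: ✓ → 799
reorder_sum = 560 + 73 + 266 + 653 + 314 + 401 + 609 + 589 + 216 + 512 + 456 + 170 + 799 = 5618

c2_avg=395.6666666667, reorder_sum=5618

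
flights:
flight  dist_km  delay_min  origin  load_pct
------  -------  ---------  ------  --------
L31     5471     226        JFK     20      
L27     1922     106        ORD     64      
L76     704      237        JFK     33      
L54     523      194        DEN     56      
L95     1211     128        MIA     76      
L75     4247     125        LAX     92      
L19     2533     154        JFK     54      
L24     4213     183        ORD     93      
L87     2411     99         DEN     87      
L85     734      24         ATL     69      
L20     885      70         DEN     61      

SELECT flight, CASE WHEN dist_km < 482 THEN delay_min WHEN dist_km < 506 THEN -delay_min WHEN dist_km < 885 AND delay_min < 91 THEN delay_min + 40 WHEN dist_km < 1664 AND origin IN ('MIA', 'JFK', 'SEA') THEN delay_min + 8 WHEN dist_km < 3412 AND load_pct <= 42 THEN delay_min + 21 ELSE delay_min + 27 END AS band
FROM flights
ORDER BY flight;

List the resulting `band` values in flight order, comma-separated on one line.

flight=L19: ELSE → 181
flight=L20: ELSE → 97
flight=L24: ELSE → 210
flight=L27: ELSE → 133
flight=L31: ELSE → 253
flight=L54: ELSE → 221
flight=L75: ELSE → 152
flight=L76: dist_km < 1664 AND origin IN ('MIA', 'JFK', 'SEA') → 245
flight=L85: dist_km < 885 AND delay_min < 91 → 64
flight=L87: ELSE → 126
flight=L95: dist_km < 1664 AND origin IN ('MIA', 'JFK', 'SEA') → 136

181, 97, 210, 133, 253, 221, 152, 245, 64, 126, 136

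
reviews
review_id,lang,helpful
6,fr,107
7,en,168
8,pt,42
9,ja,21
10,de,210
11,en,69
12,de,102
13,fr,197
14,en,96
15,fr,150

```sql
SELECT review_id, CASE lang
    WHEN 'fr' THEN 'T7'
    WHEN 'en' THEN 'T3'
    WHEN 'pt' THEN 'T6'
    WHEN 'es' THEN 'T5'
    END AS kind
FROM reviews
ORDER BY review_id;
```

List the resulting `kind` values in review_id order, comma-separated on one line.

T7, T3, T6, NULL, NULL, T3, NULL, T7, T3, T7

review_id=6: lang='fr' → T7
review_id=7: lang='en' → T3
review_id=8: lang='pt' → T6
review_id=9: (no match → NULL) → NULL
review_id=10: (no match → NULL) → NULL
review_id=11: lang='en' → T3
review_id=12: (no match → NULL) → NULL
review_id=13: lang='fr' → T7
review_id=14: lang='en' → T3
review_id=15: lang='fr' → T7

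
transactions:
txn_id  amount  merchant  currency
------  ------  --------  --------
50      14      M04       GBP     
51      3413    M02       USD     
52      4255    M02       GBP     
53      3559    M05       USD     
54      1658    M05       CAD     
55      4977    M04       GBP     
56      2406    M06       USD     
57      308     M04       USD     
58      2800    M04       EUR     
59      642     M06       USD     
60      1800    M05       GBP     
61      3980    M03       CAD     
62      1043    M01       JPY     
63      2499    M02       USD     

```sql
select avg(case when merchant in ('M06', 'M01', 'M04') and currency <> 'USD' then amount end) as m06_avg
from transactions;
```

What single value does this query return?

txn_id=50: ✓ → 14
txn_id=51: ✗
txn_id=52: ✗
txn_id=53: ✗
txn_id=54: ✗
txn_id=55: ✓ → 4977
txn_id=56: ✗
txn_id=57: ✗
txn_id=58: ✓ → 2800
txn_id=59: ✗
txn_id=60: ✗
txn_id=61: ✗
txn_id=62: ✓ → 1043
txn_id=63: ✗
m06_avg = (14 + 4977 + 2800 + 1043) / 4 = 2208.5

2208.5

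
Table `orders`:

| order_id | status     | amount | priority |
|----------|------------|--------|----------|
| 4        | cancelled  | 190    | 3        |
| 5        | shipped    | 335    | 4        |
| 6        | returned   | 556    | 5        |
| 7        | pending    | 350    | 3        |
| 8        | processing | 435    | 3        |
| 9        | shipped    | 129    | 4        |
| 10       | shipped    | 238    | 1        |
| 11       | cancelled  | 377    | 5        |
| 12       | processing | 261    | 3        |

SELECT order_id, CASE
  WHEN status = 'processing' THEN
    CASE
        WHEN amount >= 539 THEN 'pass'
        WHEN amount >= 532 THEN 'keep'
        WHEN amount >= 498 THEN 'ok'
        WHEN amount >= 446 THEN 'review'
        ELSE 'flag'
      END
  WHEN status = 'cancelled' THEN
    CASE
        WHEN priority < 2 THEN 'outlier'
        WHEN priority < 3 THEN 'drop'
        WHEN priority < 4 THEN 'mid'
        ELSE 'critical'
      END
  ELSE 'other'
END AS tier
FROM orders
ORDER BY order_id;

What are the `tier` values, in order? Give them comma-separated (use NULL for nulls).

order_id=4: status='cancelled' → inner[priority < 4] → mid
order_id=5: status='shipped' → outer ELSE → other
order_id=6: status='returned' → outer ELSE → other
order_id=7: status='pending' → outer ELSE → other
order_id=8: status='processing' → inner[ELSE] → flag
order_id=9: status='shipped' → outer ELSE → other
order_id=10: status='shipped' → outer ELSE → other
order_id=11: status='cancelled' → inner[ELSE] → critical
order_id=12: status='processing' → inner[ELSE] → flag

mid, other, other, other, flag, other, other, critical, flag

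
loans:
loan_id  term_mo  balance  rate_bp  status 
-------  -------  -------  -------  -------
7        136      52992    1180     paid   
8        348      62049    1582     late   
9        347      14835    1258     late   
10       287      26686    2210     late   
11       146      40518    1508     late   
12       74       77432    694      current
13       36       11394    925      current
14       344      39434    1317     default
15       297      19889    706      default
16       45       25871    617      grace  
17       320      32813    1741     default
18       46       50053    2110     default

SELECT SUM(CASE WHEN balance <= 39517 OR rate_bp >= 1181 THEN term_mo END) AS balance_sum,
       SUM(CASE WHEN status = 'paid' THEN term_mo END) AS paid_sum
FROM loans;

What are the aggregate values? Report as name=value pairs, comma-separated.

[balance_sum: balance <= 39517 OR rate_bp >= 1181]
loan_id=7: ✗
loan_id=8: ✓ → 348
loan_id=9: ✓ → 347
loan_id=10: ✓ → 287
loan_id=11: ✓ → 146
loan_id=12: ✗
loan_id=13: ✓ → 36
loan_id=14: ✓ → 344
loan_id=15: ✓ → 297
loan_id=16: ✓ → 45
loan_id=17: ✓ → 320
loan_id=18: ✓ → 46
balance_sum = 348 + 347 + 287 + 146 + 36 + 344 + 297 + 45 + 320 + 46 = 2216
—
[paid_sum: status = 'paid']
loan_id=7: ✓ → 136
loan_id=8: ✗
loan_id=9: ✗
loan_id=10: ✗
loan_id=11: ✗
loan_id=12: ✗
loan_id=13: ✗
loan_id=14: ✗
loan_id=15: ✗
loan_id=16: ✗
loan_id=17: ✗
loan_id=18: ✗
paid_sum = 136

balance_sum=2216, paid_sum=136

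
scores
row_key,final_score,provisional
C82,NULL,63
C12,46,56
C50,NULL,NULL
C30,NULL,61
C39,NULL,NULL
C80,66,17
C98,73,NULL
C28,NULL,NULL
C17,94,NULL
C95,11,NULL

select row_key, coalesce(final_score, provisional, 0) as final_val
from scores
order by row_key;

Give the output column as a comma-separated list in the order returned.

row_key=C12: final_score=46 → 46
row_key=C17: final_score=94 → 94
row_key=C28: final_score=NULL, provisional=NULL, → literal 0 → 0
row_key=C30: final_score=NULL, provisional=61 → 61
row_key=C39: final_score=NULL, provisional=NULL, → literal 0 → 0
row_key=C50: final_score=NULL, provisional=NULL, → literal 0 → 0
row_key=C80: final_score=66 → 66
row_key=C82: final_score=NULL, provisional=63 → 63
row_key=C95: final_score=11 → 11
row_key=C98: final_score=73 → 73

46, 94, 0, 61, 0, 0, 66, 63, 11, 73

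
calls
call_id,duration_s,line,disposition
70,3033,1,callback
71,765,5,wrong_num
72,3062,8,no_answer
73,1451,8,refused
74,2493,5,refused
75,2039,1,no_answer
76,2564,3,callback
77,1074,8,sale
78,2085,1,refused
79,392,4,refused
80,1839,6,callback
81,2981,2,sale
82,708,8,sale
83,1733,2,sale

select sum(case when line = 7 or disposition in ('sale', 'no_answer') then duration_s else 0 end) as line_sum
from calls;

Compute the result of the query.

call_id=70: ✗
call_id=71: ✗
call_id=72: ✓ → 3062
call_id=73: ✗
call_id=74: ✗
call_id=75: ✓ → 2039
call_id=76: ✗
call_id=77: ✓ → 1074
call_id=78: ✗
call_id=79: ✗
call_id=80: ✗
call_id=81: ✓ → 2981
call_id=82: ✓ → 708
call_id=83: ✓ → 1733
line_sum = 3062 + 2039 + 1074 + 2981 + 708 + 1733 = 11597

11597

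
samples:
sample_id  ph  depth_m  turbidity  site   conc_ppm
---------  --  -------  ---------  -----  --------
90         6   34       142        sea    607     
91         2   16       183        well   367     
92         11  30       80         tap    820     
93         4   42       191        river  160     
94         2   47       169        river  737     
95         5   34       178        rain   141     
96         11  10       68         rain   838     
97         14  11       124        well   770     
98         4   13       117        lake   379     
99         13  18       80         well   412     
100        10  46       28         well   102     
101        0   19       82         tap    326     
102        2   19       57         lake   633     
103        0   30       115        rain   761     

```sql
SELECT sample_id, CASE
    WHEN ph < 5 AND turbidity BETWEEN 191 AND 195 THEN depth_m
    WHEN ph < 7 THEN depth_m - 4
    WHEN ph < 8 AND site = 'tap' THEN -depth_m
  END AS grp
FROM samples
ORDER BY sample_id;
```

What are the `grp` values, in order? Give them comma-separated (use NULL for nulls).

30, 12, NULL, 42, 43, 30, NULL, NULL, 9, NULL, NULL, 15, 15, 26

sample_id=90: ph < 7 → 30
sample_id=91: ph < 7 → 12
sample_id=92: (no match → NULL) → NULL
sample_id=93: ph < 5 AND turbidity BETWEEN 191 AND 195 → 42
sample_id=94: ph < 7 → 43
sample_id=95: ph < 7 → 30
sample_id=96: (no match → NULL) → NULL
sample_id=97: (no match → NULL) → NULL
sample_id=98: ph < 7 → 9
sample_id=99: (no match → NULL) → NULL
sample_id=100: (no match → NULL) → NULL
sample_id=101: ph < 7 → 15
sample_id=102: ph < 7 → 15
sample_id=103: ph < 7 → 26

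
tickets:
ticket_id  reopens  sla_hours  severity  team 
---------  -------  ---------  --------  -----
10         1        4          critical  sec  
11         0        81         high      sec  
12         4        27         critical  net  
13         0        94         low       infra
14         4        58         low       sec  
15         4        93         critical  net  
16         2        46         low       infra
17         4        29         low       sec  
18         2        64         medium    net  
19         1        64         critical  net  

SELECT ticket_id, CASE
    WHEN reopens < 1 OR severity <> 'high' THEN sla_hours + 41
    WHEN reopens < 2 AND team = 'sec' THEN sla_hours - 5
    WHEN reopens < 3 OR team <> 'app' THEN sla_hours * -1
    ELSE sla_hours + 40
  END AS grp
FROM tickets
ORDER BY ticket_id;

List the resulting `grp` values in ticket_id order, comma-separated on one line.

45, 122, 68, 135, 99, 134, 87, 70, 105, 105

ticket_id=10: reopens < 1 OR severity <> 'high' → 45
ticket_id=11: reopens < 1 OR severity <> 'high' → 122
ticket_id=12: reopens < 1 OR severity <> 'high' → 68
ticket_id=13: reopens < 1 OR severity <> 'high' → 135
ticket_id=14: reopens < 1 OR severity <> 'high' → 99
ticket_id=15: reopens < 1 OR severity <> 'high' → 134
ticket_id=16: reopens < 1 OR severity <> 'high' → 87
ticket_id=17: reopens < 1 OR severity <> 'high' → 70
ticket_id=18: reopens < 1 OR severity <> 'high' → 105
ticket_id=19: reopens < 1 OR severity <> 'high' → 105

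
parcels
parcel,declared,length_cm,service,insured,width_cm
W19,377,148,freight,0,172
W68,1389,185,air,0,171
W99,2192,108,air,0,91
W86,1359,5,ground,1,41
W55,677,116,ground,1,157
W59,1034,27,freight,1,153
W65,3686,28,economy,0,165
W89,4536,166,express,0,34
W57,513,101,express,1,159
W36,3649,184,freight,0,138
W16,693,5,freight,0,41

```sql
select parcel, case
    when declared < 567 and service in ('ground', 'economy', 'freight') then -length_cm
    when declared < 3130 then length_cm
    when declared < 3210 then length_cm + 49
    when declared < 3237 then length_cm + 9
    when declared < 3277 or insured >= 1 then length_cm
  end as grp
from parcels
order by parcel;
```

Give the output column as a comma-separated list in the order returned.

parcel=W16: declared < 3130 → 5
parcel=W19: declared < 567 and service in ('ground', 'economy', 'freight') → -148
parcel=W36: (no match → NULL) → NULL
parcel=W55: declared < 3130 → 116
parcel=W57: declared < 3130 → 101
parcel=W59: declared < 3130 → 27
parcel=W65: (no match → NULL) → NULL
parcel=W68: declared < 3130 → 185
parcel=W86: declared < 3130 → 5
parcel=W89: (no match → NULL) → NULL
parcel=W99: declared < 3130 → 108

5, -148, NULL, 116, 101, 27, NULL, 185, 5, NULL, 108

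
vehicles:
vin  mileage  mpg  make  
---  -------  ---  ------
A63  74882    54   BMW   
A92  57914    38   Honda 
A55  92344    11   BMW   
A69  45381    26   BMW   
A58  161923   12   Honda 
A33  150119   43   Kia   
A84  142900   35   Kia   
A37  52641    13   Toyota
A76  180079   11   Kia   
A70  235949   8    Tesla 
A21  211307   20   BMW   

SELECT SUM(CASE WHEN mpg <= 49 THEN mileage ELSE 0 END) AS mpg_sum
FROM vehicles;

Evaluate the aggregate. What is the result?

1330557

vin=A63: ✗
vin=A92: ✓ → 57914
vin=A55: ✓ → 92344
vin=A69: ✓ → 45381
vin=A58: ✓ → 161923
vin=A33: ✓ → 150119
vin=A84: ✓ → 142900
vin=A37: ✓ → 52641
vin=A76: ✓ → 180079
vin=A70: ✓ → 235949
vin=A21: ✓ → 211307
mpg_sum = 57914 + 92344 + 45381 + 161923 + 150119 + 142900 + 52641 + 180079 + 235949 + 211307 = 1330557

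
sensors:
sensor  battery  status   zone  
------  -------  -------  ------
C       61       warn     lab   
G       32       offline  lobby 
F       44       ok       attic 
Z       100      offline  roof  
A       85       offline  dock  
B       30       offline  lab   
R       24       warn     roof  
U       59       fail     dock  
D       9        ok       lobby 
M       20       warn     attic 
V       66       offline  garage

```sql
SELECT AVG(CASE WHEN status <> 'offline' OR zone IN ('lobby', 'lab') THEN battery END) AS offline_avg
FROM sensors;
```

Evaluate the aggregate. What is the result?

sensor=C: ✓ → 61
sensor=G: ✓ → 32
sensor=F: ✓ → 44
sensor=Z: ✗
sensor=A: ✗
sensor=B: ✓ → 30
sensor=R: ✓ → 24
sensor=U: ✓ → 59
sensor=D: ✓ → 9
sensor=M: ✓ → 20
sensor=V: ✗
offline_avg = (61 + 32 + 44 + 30 + 24 + 59 + 9 + 20) / 8 = 34.875

34.875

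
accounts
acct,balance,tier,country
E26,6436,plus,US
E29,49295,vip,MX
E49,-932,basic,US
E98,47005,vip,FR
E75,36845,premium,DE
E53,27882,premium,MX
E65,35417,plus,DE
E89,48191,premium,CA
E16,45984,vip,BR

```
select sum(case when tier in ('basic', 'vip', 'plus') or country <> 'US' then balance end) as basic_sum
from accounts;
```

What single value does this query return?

296123

acct=E26: ✓ → 6436
acct=E29: ✓ → 49295
acct=E49: ✓ → -932
acct=E98: ✓ → 47005
acct=E75: ✓ → 36845
acct=E53: ✓ → 27882
acct=E65: ✓ → 35417
acct=E89: ✓ → 48191
acct=E16: ✓ → 45984
basic_sum = 6436 + 49295 + -932 + 47005 + 36845 + 27882 + 35417 + 48191 + 45984 = 296123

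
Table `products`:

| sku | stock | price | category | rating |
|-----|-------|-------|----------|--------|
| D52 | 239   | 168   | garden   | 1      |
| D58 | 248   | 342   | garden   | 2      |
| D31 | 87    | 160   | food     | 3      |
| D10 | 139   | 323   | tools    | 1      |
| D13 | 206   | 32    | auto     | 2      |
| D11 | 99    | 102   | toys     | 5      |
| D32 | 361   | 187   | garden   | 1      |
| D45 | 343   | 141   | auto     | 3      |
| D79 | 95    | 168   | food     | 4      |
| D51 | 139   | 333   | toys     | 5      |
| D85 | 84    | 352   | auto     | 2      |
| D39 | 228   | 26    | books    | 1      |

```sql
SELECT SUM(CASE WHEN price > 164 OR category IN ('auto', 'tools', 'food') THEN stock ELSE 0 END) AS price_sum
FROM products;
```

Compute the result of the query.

1941

sku=D52: ✓ → 239
sku=D58: ✓ → 248
sku=D31: ✓ → 87
sku=D10: ✓ → 139
sku=D13: ✓ → 206
sku=D11: ✗
sku=D32: ✓ → 361
sku=D45: ✓ → 343
sku=D79: ✓ → 95
sku=D51: ✓ → 139
sku=D85: ✓ → 84
sku=D39: ✗
price_sum = 239 + 248 + 87 + 139 + 206 + 361 + 343 + 95 + 139 + 84 = 1941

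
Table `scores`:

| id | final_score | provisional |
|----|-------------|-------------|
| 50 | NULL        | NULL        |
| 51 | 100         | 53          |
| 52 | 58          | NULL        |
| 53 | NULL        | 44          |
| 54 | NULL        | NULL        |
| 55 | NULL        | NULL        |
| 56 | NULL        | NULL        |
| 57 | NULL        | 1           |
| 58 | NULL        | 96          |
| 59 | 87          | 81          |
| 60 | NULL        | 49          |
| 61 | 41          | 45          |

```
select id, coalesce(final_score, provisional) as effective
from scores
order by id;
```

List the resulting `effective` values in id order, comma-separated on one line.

id=50: final_score=NULL, provisional=NULL (all NULL) → NULL
id=51: final_score=100 → 100
id=52: final_score=58 → 58
id=53: final_score=NULL, provisional=44 → 44
id=54: final_score=NULL, provisional=NULL (all NULL) → NULL
id=55: final_score=NULL, provisional=NULL (all NULL) → NULL
id=56: final_score=NULL, provisional=NULL (all NULL) → NULL
id=57: final_score=NULL, provisional=1 → 1
id=58: final_score=NULL, provisional=96 → 96
id=59: final_score=87 → 87
id=60: final_score=NULL, provisional=49 → 49
id=61: final_score=41 → 41

NULL, 100, 58, 44, NULL, NULL, NULL, 1, 96, 87, 49, 41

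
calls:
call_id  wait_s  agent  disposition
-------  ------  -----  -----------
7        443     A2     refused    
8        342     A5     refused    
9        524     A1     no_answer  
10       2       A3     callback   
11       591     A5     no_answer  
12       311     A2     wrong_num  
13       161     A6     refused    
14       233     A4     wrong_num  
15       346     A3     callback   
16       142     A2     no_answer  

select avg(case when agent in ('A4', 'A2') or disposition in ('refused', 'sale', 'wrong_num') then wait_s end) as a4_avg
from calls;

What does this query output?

272

call_id=7: ✓ → 443
call_id=8: ✓ → 342
call_id=9: ✗
call_id=10: ✗
call_id=11: ✗
call_id=12: ✓ → 311
call_id=13: ✓ → 161
call_id=14: ✓ → 233
call_id=15: ✗
call_id=16: ✓ → 142
a4_avg = (443 + 342 + 311 + 161 + 233 + 142) / 6 = 272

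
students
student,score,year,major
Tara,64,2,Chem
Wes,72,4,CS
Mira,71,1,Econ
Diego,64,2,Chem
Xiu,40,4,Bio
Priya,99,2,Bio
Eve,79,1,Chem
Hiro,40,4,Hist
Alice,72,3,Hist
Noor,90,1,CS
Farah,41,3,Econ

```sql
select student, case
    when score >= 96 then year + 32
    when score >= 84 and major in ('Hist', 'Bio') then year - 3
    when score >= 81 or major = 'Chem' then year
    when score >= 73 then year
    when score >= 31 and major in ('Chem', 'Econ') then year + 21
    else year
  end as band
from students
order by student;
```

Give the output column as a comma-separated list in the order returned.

student=Alice: ELSE → 3
student=Diego: score >= 81 or major = 'Chem' → 2
student=Eve: score >= 81 or major = 'Chem' → 1
student=Farah: score >= 31 and major in ('Chem', 'Econ') → 24
student=Hiro: ELSE → 4
student=Mira: score >= 31 and major in ('Chem', 'Econ') → 22
student=Noor: score >= 81 or major = 'Chem' → 1
student=Priya: score >= 96 → 34
student=Tara: score >= 81 or major = 'Chem' → 2
student=Wes: ELSE → 4
student=Xiu: ELSE → 4

3, 2, 1, 24, 4, 22, 1, 34, 2, 4, 4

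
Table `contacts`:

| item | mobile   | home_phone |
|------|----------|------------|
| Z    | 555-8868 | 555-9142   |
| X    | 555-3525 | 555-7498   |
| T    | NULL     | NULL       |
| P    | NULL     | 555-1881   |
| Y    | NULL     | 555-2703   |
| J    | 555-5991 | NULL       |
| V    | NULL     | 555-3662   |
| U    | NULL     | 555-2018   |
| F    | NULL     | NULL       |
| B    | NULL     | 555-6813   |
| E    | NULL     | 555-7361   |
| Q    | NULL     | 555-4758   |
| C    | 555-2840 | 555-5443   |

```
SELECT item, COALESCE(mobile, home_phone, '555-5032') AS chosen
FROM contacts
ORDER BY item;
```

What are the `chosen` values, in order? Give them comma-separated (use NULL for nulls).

item=B: mobile=NULL, home_phone=555-6813 → 555-6813
item=C: mobile=555-2840 → 555-2840
item=E: mobile=NULL, home_phone=555-7361 → 555-7361
item=F: mobile=NULL, home_phone=NULL, → literal 555-5032 → 555-5032
item=J: mobile=555-5991 → 555-5991
item=P: mobile=NULL, home_phone=555-1881 → 555-1881
item=Q: mobile=NULL, home_phone=555-4758 → 555-4758
item=T: mobile=NULL, home_phone=NULL, → literal 555-5032 → 555-5032
item=U: mobile=NULL, home_phone=555-2018 → 555-2018
item=V: mobile=NULL, home_phone=555-3662 → 555-3662
item=X: mobile=555-3525 → 555-3525
item=Y: mobile=NULL, home_phone=555-2703 → 555-2703
item=Z: mobile=555-8868 → 555-8868

555-6813, 555-2840, 555-7361, 555-5032, 555-5991, 555-1881, 555-4758, 555-5032, 555-2018, 555-3662, 555-3525, 555-2703, 555-8868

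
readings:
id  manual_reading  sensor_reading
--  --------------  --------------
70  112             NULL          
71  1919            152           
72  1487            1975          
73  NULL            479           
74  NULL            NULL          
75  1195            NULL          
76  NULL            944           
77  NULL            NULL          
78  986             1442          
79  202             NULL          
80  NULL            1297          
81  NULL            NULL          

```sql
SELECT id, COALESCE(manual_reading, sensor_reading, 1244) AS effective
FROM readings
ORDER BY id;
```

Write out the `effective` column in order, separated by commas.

112, 1919, 1487, 479, 1244, 1195, 944, 1244, 986, 202, 1297, 1244

id=70: manual_reading=112 → 112
id=71: manual_reading=1919 → 1919
id=72: manual_reading=1487 → 1487
id=73: manual_reading=NULL, sensor_reading=479 → 479
id=74: manual_reading=NULL, sensor_reading=NULL, → literal 1244 → 1244
id=75: manual_reading=1195 → 1195
id=76: manual_reading=NULL, sensor_reading=944 → 944
id=77: manual_reading=NULL, sensor_reading=NULL, → literal 1244 → 1244
id=78: manual_reading=986 → 986
id=79: manual_reading=202 → 202
id=80: manual_reading=NULL, sensor_reading=1297 → 1297
id=81: manual_reading=NULL, sensor_reading=NULL, → literal 1244 → 1244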